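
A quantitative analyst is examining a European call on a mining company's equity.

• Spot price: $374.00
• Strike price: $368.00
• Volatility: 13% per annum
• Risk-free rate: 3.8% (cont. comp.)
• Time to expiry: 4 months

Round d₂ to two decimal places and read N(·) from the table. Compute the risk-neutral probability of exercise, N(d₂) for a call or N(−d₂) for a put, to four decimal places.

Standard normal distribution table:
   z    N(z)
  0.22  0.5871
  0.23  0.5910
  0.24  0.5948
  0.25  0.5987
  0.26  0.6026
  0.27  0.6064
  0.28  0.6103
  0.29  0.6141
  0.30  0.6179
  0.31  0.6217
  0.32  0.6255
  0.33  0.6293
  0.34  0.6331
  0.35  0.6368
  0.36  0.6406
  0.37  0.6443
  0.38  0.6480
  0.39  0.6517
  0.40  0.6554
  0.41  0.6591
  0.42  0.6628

σ√T = 0.13 × 0.5774 = 0.0751
d₁ = [ln(374/368) + (0.038 + 0.13²/2)·0.3333] / 0.0751 = [0.0162 + 0.0155] / 0.0751 = 0.4218 which rounds to 0.42
d₂ = d₁ − σ√T = 0.4218 − 0.0751 = 0.3467 which rounds to 0.35
Pr(exercise) under Q = N(d₂) = 0.6368

0.6368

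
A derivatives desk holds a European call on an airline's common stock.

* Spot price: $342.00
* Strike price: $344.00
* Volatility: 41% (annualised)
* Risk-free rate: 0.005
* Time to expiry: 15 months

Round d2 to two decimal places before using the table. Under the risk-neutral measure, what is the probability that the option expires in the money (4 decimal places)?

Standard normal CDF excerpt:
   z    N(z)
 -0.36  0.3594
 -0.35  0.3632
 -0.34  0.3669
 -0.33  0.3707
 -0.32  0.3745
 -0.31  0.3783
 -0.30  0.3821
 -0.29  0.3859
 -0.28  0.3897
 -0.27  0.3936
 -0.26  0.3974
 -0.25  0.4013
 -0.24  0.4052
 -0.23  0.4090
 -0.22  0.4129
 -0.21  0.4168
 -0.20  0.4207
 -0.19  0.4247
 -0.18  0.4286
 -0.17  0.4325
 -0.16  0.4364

σ√T = 0.41·√1.25 = 0.4584
d₁ = [ln(342/344) + (0.005 + 0.41²/2)·1.25] / 0.4584 = [-0.0058 + 0.1113] / 0.4584 = 0.2301 ⇒ 0.23
d₂ = d₁ − σ√T = 0.2301 − 0.4584 = -0.2283 ⇒ -0.23
Risk-neutral Pr[S_T > K] = N(d₂) = N(-0.23) = 0.4090

0.4090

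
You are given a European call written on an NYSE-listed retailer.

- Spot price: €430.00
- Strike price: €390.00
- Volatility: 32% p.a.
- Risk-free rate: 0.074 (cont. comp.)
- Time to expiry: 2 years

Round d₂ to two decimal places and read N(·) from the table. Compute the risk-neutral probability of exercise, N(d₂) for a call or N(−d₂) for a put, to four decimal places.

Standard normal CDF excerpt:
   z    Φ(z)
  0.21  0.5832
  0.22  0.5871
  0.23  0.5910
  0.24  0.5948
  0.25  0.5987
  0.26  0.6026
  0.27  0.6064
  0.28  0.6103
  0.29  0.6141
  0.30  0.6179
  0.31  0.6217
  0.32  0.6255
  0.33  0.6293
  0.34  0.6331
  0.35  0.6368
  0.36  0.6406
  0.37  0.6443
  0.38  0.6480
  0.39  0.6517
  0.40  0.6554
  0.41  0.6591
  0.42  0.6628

σ√T = 0.32 × 1.4142 = 0.4525
ln(S/K) + (r + σ²/2)T = ln(430/390) + (0.074 + 0.32²/2)·2 = 0.0976 + 0.2504 = 0.3480
d₁ = 0.3480 / 0.4525 = 0.7691 ⇒ 0.77
d₂ = d₁ − σ√T = 0.7691 − 0.4525 = 0.3165 ⇒ 0.32
Pr(exercise) under Q = N(d₂) = 0.6255

0.6255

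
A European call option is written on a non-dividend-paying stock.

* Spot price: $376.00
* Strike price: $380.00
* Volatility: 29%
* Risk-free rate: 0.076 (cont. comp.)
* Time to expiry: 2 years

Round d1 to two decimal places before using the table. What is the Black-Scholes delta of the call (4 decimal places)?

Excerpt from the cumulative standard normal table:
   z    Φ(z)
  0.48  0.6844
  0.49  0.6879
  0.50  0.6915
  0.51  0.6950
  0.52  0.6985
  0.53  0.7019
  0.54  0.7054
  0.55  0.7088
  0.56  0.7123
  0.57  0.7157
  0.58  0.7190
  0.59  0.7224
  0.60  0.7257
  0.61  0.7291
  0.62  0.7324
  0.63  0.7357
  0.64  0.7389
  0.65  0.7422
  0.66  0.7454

T = 2;  σ√T = 0.4101
d₁ = [ln(376/380) + (0.076 + ½·0.29²)·2] / (σ√T) = (-0.0106 + 0.2361) / 0.4101 = 0.5499 which rounds to 0.55
N(d₁) = N(0.55) = 0.7088
Δ_call = N(d₁) = 0.7088

0.7088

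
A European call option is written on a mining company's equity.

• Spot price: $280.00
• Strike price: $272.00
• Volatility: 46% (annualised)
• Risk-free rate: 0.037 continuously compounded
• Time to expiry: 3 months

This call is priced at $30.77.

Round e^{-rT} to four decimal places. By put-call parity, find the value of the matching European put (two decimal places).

e^(−rT) = e^(−0.037·0.25) = 0.9908
Put-call parity: C − P = S − K·e^(−rT) = 280 − 272·0.9908 = 280 − 269.4976 = 10.5024
P = C − (C − P) = 30.77 − (10.5024) = 20.2676

$20.27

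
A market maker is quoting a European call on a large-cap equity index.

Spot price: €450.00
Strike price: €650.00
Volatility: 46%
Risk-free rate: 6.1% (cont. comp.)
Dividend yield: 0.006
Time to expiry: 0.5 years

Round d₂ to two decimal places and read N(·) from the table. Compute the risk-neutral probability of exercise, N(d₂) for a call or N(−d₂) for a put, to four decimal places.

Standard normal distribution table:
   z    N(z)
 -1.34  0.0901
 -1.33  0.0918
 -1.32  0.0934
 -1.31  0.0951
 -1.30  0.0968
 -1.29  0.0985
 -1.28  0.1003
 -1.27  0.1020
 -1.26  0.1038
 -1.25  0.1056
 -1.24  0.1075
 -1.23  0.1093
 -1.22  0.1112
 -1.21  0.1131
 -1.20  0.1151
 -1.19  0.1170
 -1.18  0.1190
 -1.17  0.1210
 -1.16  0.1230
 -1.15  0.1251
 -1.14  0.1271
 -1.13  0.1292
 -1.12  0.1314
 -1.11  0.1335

σ√T = 0.46·√0.5 = 0.3253
d₁ = [ln(450/650) + (0.061 − 0.006 + 0.46²/2)·0.5] / 0.3253 = [-0.3677 + 0.0804] / 0.3253 = -0.8833 → -0.88
d₂ = d₁ − σ√T = -0.8833 − 0.3253 = -1.2086 → -1.21
Risk-neutral Pr[S_T > K] = N(d₂) = N(-1.21) = 0.1131

0.1131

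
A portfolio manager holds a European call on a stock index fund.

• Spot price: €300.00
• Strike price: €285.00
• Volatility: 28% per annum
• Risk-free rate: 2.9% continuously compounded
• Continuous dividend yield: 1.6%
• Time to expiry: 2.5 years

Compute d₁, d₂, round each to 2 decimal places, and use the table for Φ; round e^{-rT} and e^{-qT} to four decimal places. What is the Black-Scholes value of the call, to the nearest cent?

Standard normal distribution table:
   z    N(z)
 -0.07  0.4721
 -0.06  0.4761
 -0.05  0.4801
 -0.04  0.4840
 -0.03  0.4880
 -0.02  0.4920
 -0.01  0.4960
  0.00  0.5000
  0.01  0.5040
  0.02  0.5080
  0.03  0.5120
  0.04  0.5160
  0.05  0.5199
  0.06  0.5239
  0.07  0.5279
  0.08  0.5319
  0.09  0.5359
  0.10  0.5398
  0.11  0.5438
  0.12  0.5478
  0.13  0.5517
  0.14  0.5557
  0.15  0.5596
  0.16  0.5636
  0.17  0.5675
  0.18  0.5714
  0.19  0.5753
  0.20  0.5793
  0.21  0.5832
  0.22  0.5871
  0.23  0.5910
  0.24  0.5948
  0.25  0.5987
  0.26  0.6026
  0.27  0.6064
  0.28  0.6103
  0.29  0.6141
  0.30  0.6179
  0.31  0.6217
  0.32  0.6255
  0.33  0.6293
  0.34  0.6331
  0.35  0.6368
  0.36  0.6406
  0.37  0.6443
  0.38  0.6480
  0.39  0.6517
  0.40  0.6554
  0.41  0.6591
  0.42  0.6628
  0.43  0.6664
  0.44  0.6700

σ√T = 0.28 × 1.5811 = 0.4427
d₁ = [ln(300/285) + (0.029 − 0.016 + ½·0.28²)·2.5] / (σ√T) = (0.0513 + 0.1305) / 0.4427 = 0.4106 ⇒ 0.41
d₂ = 0.4106 − 0.4427 = -0.0321 ⇒ -0.03
e^(−qT) = e^(−0.016·2.5) = 0.9608;  e^(−rT) = e^(−0.029·2.5) = 0.9301
N(d₁) = N(0.41) = 0.6591;  N(d₂) = N(-0.03) = 0.4880
C = 300·0.9608·0.6591 − 285·0.9301·0.4880 = 189.9790 − 129.3583 = 60.6207

€60.62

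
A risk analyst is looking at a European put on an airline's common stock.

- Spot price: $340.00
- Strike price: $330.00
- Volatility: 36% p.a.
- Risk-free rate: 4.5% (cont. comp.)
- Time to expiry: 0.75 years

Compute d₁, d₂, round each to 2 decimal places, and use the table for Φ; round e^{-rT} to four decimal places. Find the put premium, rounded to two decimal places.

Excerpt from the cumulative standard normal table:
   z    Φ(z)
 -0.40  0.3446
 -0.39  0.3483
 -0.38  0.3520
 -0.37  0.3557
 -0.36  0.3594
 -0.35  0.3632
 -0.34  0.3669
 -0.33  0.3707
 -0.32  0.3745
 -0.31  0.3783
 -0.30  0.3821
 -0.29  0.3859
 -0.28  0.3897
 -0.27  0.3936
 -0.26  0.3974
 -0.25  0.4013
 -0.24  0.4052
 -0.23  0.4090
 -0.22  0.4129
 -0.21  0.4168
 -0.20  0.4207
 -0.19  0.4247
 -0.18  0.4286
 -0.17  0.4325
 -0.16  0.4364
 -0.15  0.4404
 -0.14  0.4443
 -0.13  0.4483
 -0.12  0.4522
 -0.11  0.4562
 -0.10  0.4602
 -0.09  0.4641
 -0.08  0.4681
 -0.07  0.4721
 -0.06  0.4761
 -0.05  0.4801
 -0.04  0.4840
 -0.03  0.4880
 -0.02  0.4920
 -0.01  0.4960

$30.98

σ√T = 0.36 × 0.8660 = 0.3118
d₁ = [ln(340/330) + (0.045 + ½·0.36²)·0.75] / (σ√T) = (0.0299 + 0.0823) / 0.3118 = 0.3599 which rounds to 0.36
d₂ = 0.3599 − 0.3118 = 0.0481 which rounds to 0.05
exp(−rT) = exp(−0.045·0.75) = 0.9668
N(−d₂) = N(-0.05) = 0.4801;  N(−d₁) = N(-0.36) = 0.3594
P = 330·0.9668·0.4801 − 340·0.3594 = 153.1730 − 122.1960 = 30.9770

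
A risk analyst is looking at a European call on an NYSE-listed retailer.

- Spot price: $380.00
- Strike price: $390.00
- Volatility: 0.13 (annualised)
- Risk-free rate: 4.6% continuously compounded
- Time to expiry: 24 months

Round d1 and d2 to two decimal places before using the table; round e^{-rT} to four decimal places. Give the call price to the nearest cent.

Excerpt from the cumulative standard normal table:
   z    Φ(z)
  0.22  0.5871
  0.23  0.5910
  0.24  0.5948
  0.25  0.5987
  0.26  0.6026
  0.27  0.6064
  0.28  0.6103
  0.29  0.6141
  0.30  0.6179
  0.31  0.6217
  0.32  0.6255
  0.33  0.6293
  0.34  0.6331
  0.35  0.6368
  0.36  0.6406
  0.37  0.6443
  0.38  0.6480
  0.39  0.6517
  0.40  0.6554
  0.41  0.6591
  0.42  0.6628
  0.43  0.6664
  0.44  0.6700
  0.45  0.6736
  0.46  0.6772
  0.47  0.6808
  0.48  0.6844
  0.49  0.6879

$40.26

σ√T = 0.13·√2 = 0.1838
d₁ = [ln(380/390) + (0.046 + ½·0.13²)·2] / (σ√T) = (-0.0260 + 0.1089) / 0.1838 = 0.4510 which rounds to 0.45
d₂ = 0.4510 − 0.1838 = 0.2672 which rounds to 0.27
e^(−rT) = e^(−0.046·2) = 0.9121
C = 380·N(0.45) − 390·0.9121·N(0.27) = 380·0.6736 − 390·0.9121·0.6064 = 255.9680 − 215.7080 = 40.2600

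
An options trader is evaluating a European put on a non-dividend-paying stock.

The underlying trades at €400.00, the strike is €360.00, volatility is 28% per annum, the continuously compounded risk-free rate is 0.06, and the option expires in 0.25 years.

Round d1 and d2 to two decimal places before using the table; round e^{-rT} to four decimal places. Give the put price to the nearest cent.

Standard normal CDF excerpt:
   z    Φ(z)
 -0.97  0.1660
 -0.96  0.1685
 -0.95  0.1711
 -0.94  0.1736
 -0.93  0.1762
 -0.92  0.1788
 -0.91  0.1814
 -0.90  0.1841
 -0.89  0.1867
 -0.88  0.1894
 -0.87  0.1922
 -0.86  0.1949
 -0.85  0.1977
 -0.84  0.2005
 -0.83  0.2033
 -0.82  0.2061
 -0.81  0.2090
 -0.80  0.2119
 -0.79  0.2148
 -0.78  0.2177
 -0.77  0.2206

T = 0.25;  σ√T = 0.1400
d₁ = [ln(400/360) + (0.06 + 0.28²/2)·0.25] / 0.1400 = [0.1054 + 0.0248] / 0.1400 = 0.9297 ≈ 0.93
d₂ = d₁ − σ√T = 0.9297 − 0.1400 = 0.7897 ≈ 0.79
exp(−rT) = exp(−0.06·0.25) = 0.9851
N(−d₂) = N(-0.79) = 0.2148;  N(−d₁) = N(-0.93) = 0.1762
P = 360·0.9851·0.2148 − 400·0.1762 = 76.1758 − 70.4800 = 5.6958

€5.70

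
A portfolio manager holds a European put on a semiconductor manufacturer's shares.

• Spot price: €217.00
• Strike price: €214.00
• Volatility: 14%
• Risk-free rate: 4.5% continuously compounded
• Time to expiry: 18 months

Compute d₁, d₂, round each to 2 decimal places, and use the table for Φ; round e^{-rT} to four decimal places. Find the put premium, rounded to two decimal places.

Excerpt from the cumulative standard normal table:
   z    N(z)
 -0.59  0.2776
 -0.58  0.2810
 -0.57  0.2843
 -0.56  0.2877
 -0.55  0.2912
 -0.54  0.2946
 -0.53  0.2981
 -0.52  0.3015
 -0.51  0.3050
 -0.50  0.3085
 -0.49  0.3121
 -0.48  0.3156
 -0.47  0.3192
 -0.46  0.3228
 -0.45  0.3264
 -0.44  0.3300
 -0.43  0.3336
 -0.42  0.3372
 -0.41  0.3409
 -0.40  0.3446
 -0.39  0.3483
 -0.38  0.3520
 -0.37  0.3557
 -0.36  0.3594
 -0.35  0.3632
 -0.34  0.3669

€7.24

T = 1.5;  σ√T = 0.1715
ln(S/K) + (r + σ²/2)T = ln(217/214) + (0.045 + 0.14²/2)·1.5 = 0.0139 + 0.0822 = 0.0961
d₁ = 0.0961 / 0.1715 = 0.5606 → 0.56
d₂ = d₁ − σ√T = 0.5606 − 0.1715 = 0.3891 → 0.39
exp(−rT) = exp(−0.045·1.5) = 0.9347
N(−d₂) = N(-0.39) = 0.3483;  N(−d₁) = N(-0.56) = 0.2877
P = 214·0.9347·0.3483 − 217·0.2877 = 69.6690 − 62.4309 = 7.2381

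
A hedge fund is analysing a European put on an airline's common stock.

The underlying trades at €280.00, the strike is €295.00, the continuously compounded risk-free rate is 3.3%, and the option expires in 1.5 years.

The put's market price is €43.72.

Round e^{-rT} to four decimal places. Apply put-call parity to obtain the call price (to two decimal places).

€42.97

e^(−rT) = e^(−0.033·1.5) = 0.9517
Put-call parity: C − P = S − K·e^(−rT) = 280 − 295·0.9517 = 280 − 280.7515 = -0.7515
C = P + (C − P) = 43.72 + (-0.7515) = 42.9685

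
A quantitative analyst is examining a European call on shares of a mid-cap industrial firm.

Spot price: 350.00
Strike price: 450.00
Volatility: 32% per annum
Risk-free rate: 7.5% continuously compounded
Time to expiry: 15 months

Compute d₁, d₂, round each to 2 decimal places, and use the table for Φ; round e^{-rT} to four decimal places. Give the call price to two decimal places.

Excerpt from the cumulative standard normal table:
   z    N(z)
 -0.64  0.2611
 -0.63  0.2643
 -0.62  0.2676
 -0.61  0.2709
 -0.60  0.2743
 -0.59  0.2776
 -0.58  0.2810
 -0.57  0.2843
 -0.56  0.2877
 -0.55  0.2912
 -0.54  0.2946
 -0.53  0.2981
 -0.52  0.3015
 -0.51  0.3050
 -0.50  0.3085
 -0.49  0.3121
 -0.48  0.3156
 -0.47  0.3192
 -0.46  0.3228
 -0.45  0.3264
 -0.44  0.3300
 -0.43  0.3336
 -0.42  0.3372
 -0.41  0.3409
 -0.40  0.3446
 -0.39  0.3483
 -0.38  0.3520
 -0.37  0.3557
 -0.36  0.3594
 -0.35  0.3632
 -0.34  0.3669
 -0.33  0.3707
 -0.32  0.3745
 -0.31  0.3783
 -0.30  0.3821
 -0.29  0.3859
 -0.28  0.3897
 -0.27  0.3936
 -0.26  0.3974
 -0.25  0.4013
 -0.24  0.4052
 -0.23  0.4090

T = 1.25;  σ√T = 0.3578
d₁ = [ln(350/450) + (0.075 + ½·0.32²)·1.25] / (σ√T) = (-0.2513 + 0.1578) / 0.3578 = -0.2615 which rounds to -0.26
d₂ = -0.2615 − 0.3578 = -0.6193 which rounds to -0.62
e^(−rT) = e^(−0.075·1.25) = 0.9105
C = 350·N(-0.26) − 450·0.9105·N(-0.62) = 350·0.3974 − 450·0.9105·0.2676 = 139.0900 − 109.6424 = 29.4476

29.45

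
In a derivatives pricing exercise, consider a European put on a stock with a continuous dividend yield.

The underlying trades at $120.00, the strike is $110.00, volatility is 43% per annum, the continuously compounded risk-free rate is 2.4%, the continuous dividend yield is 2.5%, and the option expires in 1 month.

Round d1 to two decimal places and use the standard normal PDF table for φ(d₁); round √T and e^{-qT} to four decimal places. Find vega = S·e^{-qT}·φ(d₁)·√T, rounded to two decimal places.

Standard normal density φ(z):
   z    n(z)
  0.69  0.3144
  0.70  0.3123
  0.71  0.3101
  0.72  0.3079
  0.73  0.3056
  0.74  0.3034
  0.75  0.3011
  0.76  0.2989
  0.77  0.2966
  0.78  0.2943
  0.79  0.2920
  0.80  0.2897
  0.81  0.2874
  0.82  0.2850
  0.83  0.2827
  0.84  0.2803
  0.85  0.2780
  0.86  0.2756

10.33

σ√T = 0.43 × 0.2887 = 0.1241
ln(S/K) + (r − q + σ²/2)T = ln(120/110) + (0.024 − 0.025 + 0.43²/2)·0.08333 = 0.0870 + 0.0076 = 0.0946
d₁ = 0.0946 / 0.1241 = 0.7624 which rounds to 0.76
√T = √0.08333 = 0.2887
φ(d₁) = φ(0.76) = 0.2989
exp(−qT) = exp(−0.025·0.08333) = 0.9979
vega = S·exp(−qT)·φ(d₁)·√T = 120·0.9979·0.2989·0.2887 = 10.3333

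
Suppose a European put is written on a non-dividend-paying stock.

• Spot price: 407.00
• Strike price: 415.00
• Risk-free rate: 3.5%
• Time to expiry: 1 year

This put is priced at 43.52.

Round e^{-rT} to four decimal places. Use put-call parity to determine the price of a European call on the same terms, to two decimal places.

e^(−rT) = e^(−0.035·1) = 0.9656
Put-call parity: C − P = S − K·e^(−rT) = 407 − 415·0.9656 = 407 − 400.7240 = 6.2760
C = P + (C − P) = 43.52 + (6.2760) = 49.7960

49.80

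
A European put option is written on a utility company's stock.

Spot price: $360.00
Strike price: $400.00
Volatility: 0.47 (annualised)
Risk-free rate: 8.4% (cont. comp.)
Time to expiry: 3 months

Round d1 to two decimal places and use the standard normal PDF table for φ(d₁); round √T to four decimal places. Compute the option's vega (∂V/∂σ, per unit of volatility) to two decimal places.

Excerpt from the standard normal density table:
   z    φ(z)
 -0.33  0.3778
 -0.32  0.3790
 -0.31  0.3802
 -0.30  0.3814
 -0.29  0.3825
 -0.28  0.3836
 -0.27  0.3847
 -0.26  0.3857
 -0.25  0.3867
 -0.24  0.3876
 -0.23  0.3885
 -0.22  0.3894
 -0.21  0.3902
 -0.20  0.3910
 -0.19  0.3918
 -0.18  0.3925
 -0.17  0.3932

69.77

σ√T = 0.47 × 0.5000 = 0.2350
d₁ = [ln(360/400) + (0.084 + 0.47²/2)·0.25] / 0.2350 = [-0.1054 + 0.0486] / 0.2350 = -0.2415 ≈ -0.24
√T = √0.25 = 0.5000
φ(d₁) = φ(-0.24) = 0.3876
vega = S·φ(d₁)·√T = 360·0.3876·0.5000 = 69.7680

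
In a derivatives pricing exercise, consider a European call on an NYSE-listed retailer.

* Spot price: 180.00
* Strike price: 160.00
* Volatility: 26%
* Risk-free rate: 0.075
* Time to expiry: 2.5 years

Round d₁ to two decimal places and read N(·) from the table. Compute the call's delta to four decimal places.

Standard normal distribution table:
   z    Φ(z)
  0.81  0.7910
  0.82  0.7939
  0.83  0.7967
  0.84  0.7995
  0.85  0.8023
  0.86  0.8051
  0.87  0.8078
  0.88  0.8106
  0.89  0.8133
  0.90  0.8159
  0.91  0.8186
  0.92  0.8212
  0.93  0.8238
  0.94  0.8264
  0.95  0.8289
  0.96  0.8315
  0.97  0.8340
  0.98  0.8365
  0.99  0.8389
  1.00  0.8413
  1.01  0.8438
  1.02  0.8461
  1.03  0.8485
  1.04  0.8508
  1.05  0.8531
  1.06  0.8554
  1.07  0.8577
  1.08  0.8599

σ√T = 0.26·√2.5 = 0.4111
ln(S/K) + (r + σ²/2)T = ln(180/160) + (0.075 + 0.26²/2)·2.5 = 0.1178 + 0.2720 = 0.3898
d₁ = 0.3898 / 0.4111 = 0.9482 ⇒ 0.95
N(d₁) = N(0.95) = 0.8289
Δ_call = N(d₁) = 0.8289

0.8289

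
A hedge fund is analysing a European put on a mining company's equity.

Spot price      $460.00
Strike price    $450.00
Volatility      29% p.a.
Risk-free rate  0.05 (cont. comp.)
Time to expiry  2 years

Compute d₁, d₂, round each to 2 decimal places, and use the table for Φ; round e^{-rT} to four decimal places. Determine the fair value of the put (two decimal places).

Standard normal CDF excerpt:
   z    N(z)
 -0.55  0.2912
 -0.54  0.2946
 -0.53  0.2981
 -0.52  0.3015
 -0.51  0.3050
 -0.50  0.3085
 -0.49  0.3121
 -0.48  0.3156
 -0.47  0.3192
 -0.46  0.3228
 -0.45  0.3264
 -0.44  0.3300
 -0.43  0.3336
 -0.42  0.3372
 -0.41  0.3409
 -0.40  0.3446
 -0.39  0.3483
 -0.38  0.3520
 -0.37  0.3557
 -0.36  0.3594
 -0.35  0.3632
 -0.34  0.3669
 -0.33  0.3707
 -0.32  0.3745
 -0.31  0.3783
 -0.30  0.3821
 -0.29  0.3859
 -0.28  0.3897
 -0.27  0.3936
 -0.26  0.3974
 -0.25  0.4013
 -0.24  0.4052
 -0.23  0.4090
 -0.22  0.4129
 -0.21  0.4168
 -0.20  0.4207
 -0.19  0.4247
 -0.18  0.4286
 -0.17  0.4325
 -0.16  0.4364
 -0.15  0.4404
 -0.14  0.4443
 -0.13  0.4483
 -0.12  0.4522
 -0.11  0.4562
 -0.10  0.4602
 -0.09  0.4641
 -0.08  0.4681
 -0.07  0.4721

$47.05

T = 2;  σ√T = 0.4101
ln(S/K) + (r + σ²/2)T = ln(460/450) + (0.05 + 0.29²/2)·2 = 0.0220 + 0.1841 = 0.2061
d₁ = 0.2061 / 0.4101 = 0.5025 → 0.50
d₂ = d₁ − σ√T = 0.5025 − 0.4101 = 0.0924 → 0.09
exp(−rT) = exp(−0.05·2) = 0.9048
N(−d₂) = N(-0.09) = 0.4641;  N(−d₁) = N(-0.50) = 0.3085
P = 450·0.9048·0.4641 − 460·0.3085 = 188.9630 − 141.9100 = 47.0530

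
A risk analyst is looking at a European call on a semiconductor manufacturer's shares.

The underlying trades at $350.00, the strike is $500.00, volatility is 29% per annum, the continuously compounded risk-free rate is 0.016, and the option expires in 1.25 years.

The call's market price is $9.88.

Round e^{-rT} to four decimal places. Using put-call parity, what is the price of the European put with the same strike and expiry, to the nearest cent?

e^(−rT) = e^(−0.016·1.25) = 0.9802
Put-call parity: C − P = S − K·e^(−rT) = 350 − 500·0.9802 = 350 − 490.1000 = -140.1000
P = C − (C − P) = 9.88 − (-140.1000) = 149.9800

$149.98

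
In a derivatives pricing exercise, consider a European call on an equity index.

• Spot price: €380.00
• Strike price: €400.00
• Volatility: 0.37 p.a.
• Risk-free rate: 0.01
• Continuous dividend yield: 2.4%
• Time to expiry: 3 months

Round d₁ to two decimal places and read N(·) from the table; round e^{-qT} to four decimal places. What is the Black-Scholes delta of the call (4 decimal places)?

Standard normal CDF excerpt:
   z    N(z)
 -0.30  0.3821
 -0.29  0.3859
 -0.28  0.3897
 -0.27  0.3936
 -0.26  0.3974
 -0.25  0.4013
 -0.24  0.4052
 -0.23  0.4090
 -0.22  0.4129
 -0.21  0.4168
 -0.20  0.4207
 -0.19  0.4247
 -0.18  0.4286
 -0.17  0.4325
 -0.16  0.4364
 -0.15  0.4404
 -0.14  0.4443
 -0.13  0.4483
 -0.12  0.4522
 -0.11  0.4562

σ√T = 0.37 × 0.5000 = 0.1850
d₁ = [ln(380/400) + (0.01 − 0.024 + 0.37²/2)·0.25] / 0.1850 = [-0.0513 + 0.0136] / 0.1850 = -0.2037 which rounds to -0.20
N(d₁) = N(-0.20) = 0.4207
Δ_call = e^(−qT)·N(d₁) = 0.9940·0.4207 = 0.4182

0.4182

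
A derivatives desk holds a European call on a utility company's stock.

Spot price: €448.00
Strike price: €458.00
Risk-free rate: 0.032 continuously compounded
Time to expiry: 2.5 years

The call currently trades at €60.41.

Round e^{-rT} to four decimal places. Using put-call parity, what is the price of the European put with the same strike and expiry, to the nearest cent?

e^(−rT) = e^(−0.032·2.5) = 0.9231
Put-call parity: C − P = S − K·e^(−rT) = 448 − 458·0.9231 = 448 − 422.7798 = 25.2202
P = C − (C − P) = 60.41 − (25.2202) = 35.1898

€35.19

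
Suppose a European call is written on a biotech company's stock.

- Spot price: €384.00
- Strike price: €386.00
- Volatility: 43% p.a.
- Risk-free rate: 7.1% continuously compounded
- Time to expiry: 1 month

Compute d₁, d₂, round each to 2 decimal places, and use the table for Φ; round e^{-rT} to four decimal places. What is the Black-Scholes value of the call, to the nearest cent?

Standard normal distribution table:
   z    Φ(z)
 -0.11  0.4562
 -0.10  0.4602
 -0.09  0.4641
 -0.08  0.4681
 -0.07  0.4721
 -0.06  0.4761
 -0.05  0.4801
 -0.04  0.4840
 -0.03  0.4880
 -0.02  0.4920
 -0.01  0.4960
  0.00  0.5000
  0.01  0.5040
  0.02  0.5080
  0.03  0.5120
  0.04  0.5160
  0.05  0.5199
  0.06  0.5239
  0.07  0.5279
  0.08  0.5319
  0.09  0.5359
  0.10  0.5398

€20.02

σ√T = 0.43 × 0.2887 = 0.1241
d₁ = [ln(384/386) + (0.071 + ½·0.43²)·0.08333] / (σ√T) = (-0.0052 + 0.0136) / 0.1241 = 0.0679 → 0.07
d₂ = 0.0679 − 0.1241 = -0.0562 → -0.06
e^(−rT) = e^(−0.071·0.08333) = 0.9941
N(d₁) = N(0.07) = 0.5279;  N(d₂) = N(-0.06) = 0.4761
C = 384·0.5279 − 386·0.9941·0.4761 = 202.7136 − 182.6903 = 20.0233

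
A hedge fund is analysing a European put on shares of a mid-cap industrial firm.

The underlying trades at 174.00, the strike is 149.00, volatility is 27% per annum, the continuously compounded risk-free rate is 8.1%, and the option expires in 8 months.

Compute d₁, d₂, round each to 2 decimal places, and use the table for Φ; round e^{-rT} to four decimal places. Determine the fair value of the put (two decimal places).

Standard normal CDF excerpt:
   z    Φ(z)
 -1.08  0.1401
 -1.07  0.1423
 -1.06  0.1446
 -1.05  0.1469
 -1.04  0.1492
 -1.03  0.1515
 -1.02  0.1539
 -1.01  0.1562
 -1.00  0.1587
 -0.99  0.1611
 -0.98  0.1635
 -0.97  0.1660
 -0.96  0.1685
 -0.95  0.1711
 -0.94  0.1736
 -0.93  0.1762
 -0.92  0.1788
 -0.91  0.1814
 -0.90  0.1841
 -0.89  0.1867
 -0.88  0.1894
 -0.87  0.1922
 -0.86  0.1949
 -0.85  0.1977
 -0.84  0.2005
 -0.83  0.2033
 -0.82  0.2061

T = 0.6667;  σ√T = 0.2205
d₁ = [ln(174/149) + (0.081 + ½·0.27²)·0.6667] / (σ√T) = (0.1551 + 0.0783) / 0.2205 = 1.0588 ⇒ 1.06
d₂ = 1.0588 − 0.2205 = 0.8383 ⇒ 0.84
e^(−rT) = e^(−0.081·0.6667) = 0.9474
P = 149·0.9474·N(-0.84) − 174·N(-1.06) = 149·0.9474·0.2005 − 174·0.1446 = 28.3031 − 25.1604 = 3.1427

3.14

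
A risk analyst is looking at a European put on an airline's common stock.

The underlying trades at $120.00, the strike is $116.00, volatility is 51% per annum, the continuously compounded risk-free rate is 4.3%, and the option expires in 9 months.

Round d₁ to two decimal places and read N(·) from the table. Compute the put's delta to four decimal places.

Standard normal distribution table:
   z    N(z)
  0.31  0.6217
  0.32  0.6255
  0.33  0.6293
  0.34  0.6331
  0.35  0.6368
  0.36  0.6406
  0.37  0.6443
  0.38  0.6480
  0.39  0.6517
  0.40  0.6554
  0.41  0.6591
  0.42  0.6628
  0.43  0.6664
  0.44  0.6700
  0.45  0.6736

-0.3557

T = 0.75;  σ√T = 0.4417
d₁ = [ln(120/116) + (0.043 + 0.51²/2)·0.75] / 0.4417 = [0.0339 + 0.1298] / 0.4417 = 0.3706 which rounds to 0.37
N(d₁) = N(0.37) = 0.6443
Δ_put = N(d₁) − 1 = 0.6443 − 1 = -0.3557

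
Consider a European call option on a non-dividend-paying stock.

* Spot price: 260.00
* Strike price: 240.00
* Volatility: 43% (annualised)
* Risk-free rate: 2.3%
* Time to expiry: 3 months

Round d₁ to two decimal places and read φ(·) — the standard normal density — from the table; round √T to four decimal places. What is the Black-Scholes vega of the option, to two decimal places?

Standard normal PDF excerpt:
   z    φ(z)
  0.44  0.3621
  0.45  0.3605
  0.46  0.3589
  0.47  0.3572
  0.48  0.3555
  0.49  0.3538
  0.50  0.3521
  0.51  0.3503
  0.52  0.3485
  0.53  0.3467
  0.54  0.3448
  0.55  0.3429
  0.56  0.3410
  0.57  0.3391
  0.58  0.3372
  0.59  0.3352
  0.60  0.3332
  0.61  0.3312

T = 0.25;  σ√T = 0.2150
d₁ = [ln(260/240) + (0.023 + 0.43²/2)·0.25] / 0.2150 = [0.0800 + 0.0289] / 0.2150 = 0.5065 which rounds to 0.51
√T = √0.25 = 0.5000
φ(d₁) = φ(0.51) = 0.3503
vega = S·φ(d₁)·√T = 260·0.3503·0.5000 = 45.5390
(Call and put vega coincide under Black-Scholes.)

45.54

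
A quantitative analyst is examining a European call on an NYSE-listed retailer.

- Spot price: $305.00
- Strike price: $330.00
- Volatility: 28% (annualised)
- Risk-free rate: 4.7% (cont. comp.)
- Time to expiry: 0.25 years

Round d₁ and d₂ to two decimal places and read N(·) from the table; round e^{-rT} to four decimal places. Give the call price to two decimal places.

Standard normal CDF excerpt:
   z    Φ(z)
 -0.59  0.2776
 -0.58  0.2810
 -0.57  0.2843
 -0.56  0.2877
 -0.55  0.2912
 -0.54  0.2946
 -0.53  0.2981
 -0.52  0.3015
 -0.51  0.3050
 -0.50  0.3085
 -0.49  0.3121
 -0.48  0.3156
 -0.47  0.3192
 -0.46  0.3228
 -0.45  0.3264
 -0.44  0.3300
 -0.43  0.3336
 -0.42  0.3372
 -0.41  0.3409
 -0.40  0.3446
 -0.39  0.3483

σ√T = 0.28·√0.25 = 0.1400
d₁ = [ln(305/330) + (0.047 + ½·0.28²)·0.25] / (σ√T) = (-0.0788 + 0.0215) / 0.1400 = -0.4088 ≈ -0.41
d₂ = -0.4088 − 0.1400 = -0.5488 ≈ -0.55
exp(−rT) = exp(−0.047·0.25) = 0.9883
C = 305·N(-0.41) − 330·0.9883·N(-0.55) = 305·0.3409 − 330·0.9883·0.2912 = 103.9745 − 94.9717 = 9.0028

$9.00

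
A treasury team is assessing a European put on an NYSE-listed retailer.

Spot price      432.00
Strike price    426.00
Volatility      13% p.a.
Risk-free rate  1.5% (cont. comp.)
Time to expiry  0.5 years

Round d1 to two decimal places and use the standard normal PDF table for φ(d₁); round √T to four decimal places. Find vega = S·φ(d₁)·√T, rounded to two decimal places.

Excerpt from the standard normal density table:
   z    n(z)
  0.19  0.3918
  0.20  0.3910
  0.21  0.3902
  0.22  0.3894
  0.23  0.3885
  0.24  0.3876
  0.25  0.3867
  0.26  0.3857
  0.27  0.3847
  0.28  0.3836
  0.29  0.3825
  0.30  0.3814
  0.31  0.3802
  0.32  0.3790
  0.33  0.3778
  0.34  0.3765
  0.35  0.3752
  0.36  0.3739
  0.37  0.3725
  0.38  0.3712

σ√T = 0.13·√0.5 = 0.0919
ln(S/K) + (r + σ²/2)T = ln(432/426) + (0.015 + 0.13²/2)·0.5 = 0.0140 + 0.0117 = 0.0257
d₁ = 0.0257 / 0.0919 = 0.2797 ≈ 0.28
√T = √0.5 = 0.7071
φ(d₁) = φ(0.28) = 0.3836
vega = S·φ(d₁)·√T = 432·0.3836·0.7071 = 117.1772

117.18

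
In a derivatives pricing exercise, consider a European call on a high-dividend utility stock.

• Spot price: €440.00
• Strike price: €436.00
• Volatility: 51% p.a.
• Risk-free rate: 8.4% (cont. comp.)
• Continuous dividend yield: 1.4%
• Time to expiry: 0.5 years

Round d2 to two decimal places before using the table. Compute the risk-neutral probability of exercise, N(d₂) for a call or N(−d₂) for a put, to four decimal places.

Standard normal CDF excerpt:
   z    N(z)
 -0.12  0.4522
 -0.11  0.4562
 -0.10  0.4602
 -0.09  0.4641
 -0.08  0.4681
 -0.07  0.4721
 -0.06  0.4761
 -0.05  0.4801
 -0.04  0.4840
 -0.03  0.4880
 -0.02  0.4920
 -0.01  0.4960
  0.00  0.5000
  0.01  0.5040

T = 0.5;  σ√T = 0.3606
d₁ = [ln(440/436) + (0.084 − 0.014 + 0.51²/2)·0.5] / 0.3606 = [0.0091 + 0.1000] / 0.3606 = 0.3027 ⇒ 0.30
d₂ = d₁ − σ√T = 0.3027 − 0.3606 = -0.0579 ⇒ -0.06
Pr(exercise) under Q = N(d₂) = 0.4761

0.4761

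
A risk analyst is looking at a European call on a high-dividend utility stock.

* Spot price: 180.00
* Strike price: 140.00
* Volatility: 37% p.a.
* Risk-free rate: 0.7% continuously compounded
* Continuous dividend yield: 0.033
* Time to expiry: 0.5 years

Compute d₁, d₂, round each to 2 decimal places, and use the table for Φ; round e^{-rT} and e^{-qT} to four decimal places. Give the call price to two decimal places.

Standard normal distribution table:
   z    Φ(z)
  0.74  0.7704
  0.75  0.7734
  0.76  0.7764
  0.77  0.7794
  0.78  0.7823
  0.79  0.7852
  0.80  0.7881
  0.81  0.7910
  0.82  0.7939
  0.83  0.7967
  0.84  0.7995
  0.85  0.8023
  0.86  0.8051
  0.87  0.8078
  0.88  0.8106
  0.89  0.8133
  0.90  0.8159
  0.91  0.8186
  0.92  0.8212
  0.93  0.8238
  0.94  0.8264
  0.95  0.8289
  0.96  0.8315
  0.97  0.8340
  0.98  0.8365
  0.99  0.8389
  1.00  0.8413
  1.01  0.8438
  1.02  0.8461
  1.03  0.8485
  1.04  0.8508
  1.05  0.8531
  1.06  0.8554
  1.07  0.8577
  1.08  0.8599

41.49

σ√T = 0.37·√0.5 = 0.2616
d₁ = [ln(180/140) + (0.007 − 0.033 + 0.37²/2)·0.5] / 0.2616 = [0.2513 + 0.0212] / 0.2616 = 1.0417 → 1.04
d₂ = d₁ − σ√T = 1.0417 − 0.2616 = 0.7801 → 0.78
e^(−qT) = e^(−0.033·0.5) = 0.9836;  e^(−rT) = e^(−0.007·0.5) = 0.9965
N(d₁) = N(1.04) = 0.8508;  N(d₂) = N(0.78) = 0.7823
C = 180·0.9836·0.8508 − 140·0.9965·0.7823 = 150.6324 − 109.1387 = 41.4938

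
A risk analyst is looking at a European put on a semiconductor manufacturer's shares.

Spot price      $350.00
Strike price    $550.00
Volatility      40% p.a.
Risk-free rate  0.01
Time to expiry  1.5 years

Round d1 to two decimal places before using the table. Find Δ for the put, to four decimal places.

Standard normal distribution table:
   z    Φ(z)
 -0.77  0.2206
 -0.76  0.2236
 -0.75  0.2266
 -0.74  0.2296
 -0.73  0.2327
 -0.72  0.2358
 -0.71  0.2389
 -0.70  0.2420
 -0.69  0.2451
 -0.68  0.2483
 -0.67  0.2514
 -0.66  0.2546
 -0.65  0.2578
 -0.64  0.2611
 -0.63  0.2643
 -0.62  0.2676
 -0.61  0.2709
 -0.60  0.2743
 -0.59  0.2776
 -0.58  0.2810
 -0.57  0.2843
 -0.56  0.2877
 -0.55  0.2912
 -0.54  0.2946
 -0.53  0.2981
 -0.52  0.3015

σ√T = 0.4·√1.5 = 0.4899
ln(S/K) + (r + σ²/2)T = ln(350/550) + (0.01 + 0.4²/2)·1.5 = -0.4520 + 0.1350 = -0.3170
d₁ = -0.3170 / 0.4899 = -0.6470 → -0.65
N(d₁) = N(-0.65) = 0.2578
Δ_put = N(d₁) − 1 = 0.2578 − 1 = -0.7422

-0.7422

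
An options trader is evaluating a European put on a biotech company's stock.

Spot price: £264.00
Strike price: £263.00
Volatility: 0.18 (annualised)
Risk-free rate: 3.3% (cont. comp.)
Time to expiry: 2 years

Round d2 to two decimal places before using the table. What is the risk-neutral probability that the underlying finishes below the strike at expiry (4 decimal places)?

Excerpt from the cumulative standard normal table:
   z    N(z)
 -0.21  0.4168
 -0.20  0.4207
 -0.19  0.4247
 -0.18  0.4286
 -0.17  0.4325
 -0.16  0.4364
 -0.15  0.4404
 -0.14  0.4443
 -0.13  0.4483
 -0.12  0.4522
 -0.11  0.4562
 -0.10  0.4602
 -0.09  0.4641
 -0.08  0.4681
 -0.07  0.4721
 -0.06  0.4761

σ√T = 0.18·√2 = 0.2546
d₁ = [ln(264/263) + (0.033 + 0.18²/2)·2] / 0.2546 = [0.0038 + 0.0984] / 0.2546 = 0.4015 → 0.40
d₂ = d₁ − σ√T = 0.4015 − 0.2546 = 0.1469 → 0.15
Risk-neutral Pr[S_T < K] = N(−d₂) = N(-0.15) = 0.4404

0.4404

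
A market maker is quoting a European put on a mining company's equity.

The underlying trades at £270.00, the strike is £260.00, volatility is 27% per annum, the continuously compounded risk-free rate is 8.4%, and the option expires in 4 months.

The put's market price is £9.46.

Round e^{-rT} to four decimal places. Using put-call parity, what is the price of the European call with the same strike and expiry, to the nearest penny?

exp(−rT) = exp(−0.084·0.3333) = 0.9724
Put-call parity: C − P = S − K·e^(−rT) = 270 − 260·0.9724 = 270 − 252.8240 = 17.1760
C = P + (C − P) = 9.46 + (17.1760) = 26.6360

£26.64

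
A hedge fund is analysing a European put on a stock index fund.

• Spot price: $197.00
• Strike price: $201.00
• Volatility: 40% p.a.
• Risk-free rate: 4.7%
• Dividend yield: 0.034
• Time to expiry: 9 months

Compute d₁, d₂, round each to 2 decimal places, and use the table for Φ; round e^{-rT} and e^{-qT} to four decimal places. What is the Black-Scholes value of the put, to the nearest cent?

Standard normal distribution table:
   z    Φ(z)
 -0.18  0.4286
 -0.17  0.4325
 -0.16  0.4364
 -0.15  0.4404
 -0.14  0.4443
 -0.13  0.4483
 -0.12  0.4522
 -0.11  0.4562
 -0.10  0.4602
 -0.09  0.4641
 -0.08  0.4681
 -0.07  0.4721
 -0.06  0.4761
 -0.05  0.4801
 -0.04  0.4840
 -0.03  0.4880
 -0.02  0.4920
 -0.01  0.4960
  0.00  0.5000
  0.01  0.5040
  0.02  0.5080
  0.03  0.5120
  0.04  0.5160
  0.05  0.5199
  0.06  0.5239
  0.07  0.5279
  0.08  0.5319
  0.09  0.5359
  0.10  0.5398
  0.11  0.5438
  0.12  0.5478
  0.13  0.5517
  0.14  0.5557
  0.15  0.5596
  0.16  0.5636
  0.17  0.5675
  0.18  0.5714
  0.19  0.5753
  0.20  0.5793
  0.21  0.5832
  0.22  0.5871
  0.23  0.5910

T = 0.75;  σ√T = 0.3464
d₁ = [ln(197/201) + (0.047 − 0.034 + 0.4²/2)·0.75] / 0.3464 = [-0.0201 + 0.0698] / 0.3464 = 0.1433 ⇒ 0.14
d₂ = d₁ − σ√T = 0.1433 − 0.3464 = -0.2031 ⇒ -0.20
exp(−qT) = exp(−0.034·0.75) = 0.9748;  exp(−rT) = exp(−0.047·0.75) = 0.9654
P = 201·0.9654·N(0.20) − 197·0.9748·N(-0.14) = 201·0.9654·0.5793 − 197·0.9748·0.4443 = 112.4105 − 85.3214 = 27.0891

$27.09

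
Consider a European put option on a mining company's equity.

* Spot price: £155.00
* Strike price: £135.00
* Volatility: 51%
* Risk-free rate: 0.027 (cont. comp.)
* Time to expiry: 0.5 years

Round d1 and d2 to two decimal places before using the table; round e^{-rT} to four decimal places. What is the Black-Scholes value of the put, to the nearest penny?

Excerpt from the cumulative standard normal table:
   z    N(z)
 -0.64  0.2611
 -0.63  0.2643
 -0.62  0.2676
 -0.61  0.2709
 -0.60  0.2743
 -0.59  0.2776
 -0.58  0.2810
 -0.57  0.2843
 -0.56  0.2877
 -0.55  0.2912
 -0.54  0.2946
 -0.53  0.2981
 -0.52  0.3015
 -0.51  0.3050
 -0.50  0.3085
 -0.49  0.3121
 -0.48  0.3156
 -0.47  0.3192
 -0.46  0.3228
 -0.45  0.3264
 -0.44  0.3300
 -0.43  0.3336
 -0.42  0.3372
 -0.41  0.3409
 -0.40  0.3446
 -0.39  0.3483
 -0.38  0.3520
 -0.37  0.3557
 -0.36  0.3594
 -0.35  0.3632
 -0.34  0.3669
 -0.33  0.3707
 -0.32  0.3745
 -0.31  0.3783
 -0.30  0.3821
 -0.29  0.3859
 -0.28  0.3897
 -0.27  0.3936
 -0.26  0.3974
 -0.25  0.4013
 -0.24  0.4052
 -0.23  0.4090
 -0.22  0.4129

£11.45

T = 0.5;  σ√T = 0.3606
d₁ = [ln(155/135) + (0.027 + ½·0.51²)·0.5] / (σ√T) = (0.1382 + 0.0785) / 0.3606 = 0.6008 ≈ 0.60
d₂ = 0.6008 − 0.3606 = 0.2402 ≈ 0.24
exp(−rT) = exp(−0.027·0.5) = 0.9866
N(−d₂) = N(-0.24) = 0.4052;  N(−d₁) = N(-0.60) = 0.2743
P = 135·0.9866·0.4052 − 155·0.2743 = 53.9690 − 42.5165 = 11.4525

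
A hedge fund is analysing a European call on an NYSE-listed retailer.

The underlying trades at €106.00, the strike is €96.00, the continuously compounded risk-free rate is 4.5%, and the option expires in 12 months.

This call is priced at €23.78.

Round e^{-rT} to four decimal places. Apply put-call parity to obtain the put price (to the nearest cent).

e^(−rT) = e^(−0.045·1) = 0.9560
Put-call parity: C − P = S − K·e^(−rT) = 106 − 96·0.9560 = 106 − 91.7760 = 14.2240
P = C − (C − P) = 23.78 − (14.2240) = 9.5560

€9.56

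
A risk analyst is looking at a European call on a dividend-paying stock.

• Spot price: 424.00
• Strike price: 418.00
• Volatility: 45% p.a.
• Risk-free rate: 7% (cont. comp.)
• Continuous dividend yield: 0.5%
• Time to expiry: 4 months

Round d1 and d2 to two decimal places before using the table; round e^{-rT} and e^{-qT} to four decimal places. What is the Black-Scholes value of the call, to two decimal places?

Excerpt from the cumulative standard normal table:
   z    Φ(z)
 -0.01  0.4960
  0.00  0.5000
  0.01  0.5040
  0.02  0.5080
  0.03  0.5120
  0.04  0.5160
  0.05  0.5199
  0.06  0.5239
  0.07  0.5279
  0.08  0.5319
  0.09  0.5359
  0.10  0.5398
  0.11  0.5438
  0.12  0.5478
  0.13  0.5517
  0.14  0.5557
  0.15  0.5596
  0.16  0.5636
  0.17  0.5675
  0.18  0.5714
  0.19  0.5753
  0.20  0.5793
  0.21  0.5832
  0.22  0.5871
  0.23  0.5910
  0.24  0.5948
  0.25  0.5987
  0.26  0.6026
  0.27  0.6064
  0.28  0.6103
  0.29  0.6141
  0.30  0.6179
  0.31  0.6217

σ√T = 0.45·√0.3333 = 0.2598
d₁ = [ln(424/418) + (0.07 − 0.005 + 0.45²/2)·0.3333] / 0.2598 = [0.0143 + 0.0554] / 0.2598 = 0.2682 ≈ 0.27
d₂ = d₁ − σ√T = 0.2682 − 0.2598 = 0.0083 ≈ 0.01
exp(−qT) = exp(−0.005·0.3333) = 0.9983;  exp(−rT) = exp(−0.07·0.3333) = 0.9769
C = 424·0.9983·N(0.27) − 418·0.9769·N(0.01) = 424·0.9983·0.6064 − 418·0.9769·0.5040 = 256.6765 − 205.8055 = 50.8710

50.87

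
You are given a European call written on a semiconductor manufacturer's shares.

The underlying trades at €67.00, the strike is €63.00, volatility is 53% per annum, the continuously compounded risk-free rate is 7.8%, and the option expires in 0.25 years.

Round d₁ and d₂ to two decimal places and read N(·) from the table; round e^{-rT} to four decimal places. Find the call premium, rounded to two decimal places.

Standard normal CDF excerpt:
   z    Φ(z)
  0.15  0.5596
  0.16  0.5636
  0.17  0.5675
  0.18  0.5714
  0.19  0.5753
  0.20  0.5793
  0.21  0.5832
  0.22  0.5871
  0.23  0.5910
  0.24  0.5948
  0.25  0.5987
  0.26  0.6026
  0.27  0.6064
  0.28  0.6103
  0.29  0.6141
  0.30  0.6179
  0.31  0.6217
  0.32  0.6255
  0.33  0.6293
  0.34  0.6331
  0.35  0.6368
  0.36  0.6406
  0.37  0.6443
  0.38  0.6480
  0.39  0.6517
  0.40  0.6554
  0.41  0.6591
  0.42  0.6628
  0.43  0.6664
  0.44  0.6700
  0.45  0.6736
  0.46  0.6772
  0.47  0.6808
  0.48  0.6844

€9.83

σ√T = 0.53·√0.25 = 0.2650
d₁ = [ln(67/63) + (0.078 + 0.53²/2)·0.25] / 0.2650 = [0.0616 + 0.0546] / 0.2650 = 0.4384 ≈ 0.44
d₂ = d₁ − σ√T = 0.4384 − 0.2650 = 0.1734 ≈ 0.17
exp(−rT) = exp(−0.078·0.25) = 0.9807
N(d₁) = N(0.44) = 0.6700;  N(d₂) = N(0.17) = 0.5675
C = 67·0.6700 − 63·0.9807·0.5675 = 44.8900 − 35.0625 = 9.8275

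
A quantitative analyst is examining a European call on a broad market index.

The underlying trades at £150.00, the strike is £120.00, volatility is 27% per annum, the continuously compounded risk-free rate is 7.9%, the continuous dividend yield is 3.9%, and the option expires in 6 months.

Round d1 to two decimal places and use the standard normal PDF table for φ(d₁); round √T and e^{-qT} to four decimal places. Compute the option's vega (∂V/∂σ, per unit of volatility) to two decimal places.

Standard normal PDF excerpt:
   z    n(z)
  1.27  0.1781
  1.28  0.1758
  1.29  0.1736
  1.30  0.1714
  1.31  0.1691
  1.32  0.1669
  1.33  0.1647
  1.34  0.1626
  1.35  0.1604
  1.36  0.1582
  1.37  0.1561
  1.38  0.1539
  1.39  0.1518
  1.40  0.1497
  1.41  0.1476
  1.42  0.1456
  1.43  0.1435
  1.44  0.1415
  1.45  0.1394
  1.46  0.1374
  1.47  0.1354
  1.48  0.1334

16.24

T = 0.5;  σ√T = 0.1909
ln(S/K) + (r − q + σ²/2)T = ln(150/120) + (0.079 − 0.039 + 0.27²/2)·0.5 = 0.2231 + 0.0382 = 0.2614
d₁ = 0.2614 / 0.1909 = 1.3690 ≈ 1.37
√T = √0.5 = 0.7071
φ(d₁) = φ(1.37) = 0.1561
e^(−qT) = e^(−0.039·0.5) = 0.9807
vega = S·e^(−qT)·φ(d₁)·√T = 150·0.9807·0.1561·0.7071 = 16.2372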